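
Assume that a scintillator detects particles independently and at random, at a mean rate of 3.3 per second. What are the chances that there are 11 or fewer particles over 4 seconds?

Over the interval, μ = 3.3 × 4 = 13.2 (4 seconds).
P(N ≤ 11) = Σ_{j=0}^{11} e^(−μ) μ^j/j! ≈ 0.3332.

0.3332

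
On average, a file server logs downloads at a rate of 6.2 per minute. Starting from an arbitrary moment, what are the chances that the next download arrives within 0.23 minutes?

Inter-arrival times are exponential with rate λ = 6.2 per minute.
P(T ≤ 0.23) = 1 − e^(−λt) = 1 − e^(−6.2 × 0.23) = 1 − e^(−1.426) ≈ 0.7597.

0.7597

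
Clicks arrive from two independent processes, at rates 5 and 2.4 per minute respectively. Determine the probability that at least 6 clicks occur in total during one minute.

Independent Poisson processes superpose: combined rate λ = 5 + 2.4 = 7.4 per minute.
So μ = 7.4.
P(N ≥ 6) = 1 − P(N ≤ 5) ≈ 0.7474.

0.7474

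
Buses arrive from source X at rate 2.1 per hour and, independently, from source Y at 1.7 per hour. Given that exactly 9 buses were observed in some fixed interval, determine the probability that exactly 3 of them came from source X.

0.1137

Given the total, each event is independently from source X with probability p = λ_X/(λ_X+λ_Y) = 2.1/3.8 ≈ 0.5526.
So K ~ Binomial(9, 2.1/3.8): P(K = 3) = C(9,3) · (2.1/3.8)^3 · (1.7/3.8)^6 ≈ 0.1137.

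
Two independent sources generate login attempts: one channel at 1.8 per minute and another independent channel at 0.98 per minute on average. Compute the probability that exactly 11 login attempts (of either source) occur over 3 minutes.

Independent Poisson processes superpose: combined rate λ = 1.8 + 0.98 = 2.78 per minute.
Over the interval, μ = 2.78 × 3 = 8.34 (3 minutes).
P(N = 11) = e^(−8.34) · 8.34^11/11! ≈ 0.0812.

0.0812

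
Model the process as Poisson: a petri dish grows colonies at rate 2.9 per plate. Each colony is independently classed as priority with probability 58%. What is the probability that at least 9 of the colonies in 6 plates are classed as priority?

0.6774

Thinning: the colonies that are classed as priority themselves form a Poisson process with rate 0.58 × 2.9 = 1.682 per plate.
Over the interval, μ = 1.682 × 6 = 10.092 (6 plates).
P(N ≥ 9) = 1 − P(N ≤ 8) ≈ 0.6774.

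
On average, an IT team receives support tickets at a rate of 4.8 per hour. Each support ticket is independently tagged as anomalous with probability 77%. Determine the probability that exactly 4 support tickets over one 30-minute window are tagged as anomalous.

Thinning: the support tickets that are tagged as anomalous themselves form a Poisson process with rate 0.77 × 4.8 = 3.696 per hour.
Over the interval, μ = 3.696 × 0.5 = 1.848 (a 30-minute window = 0.5 hours).
P(N = 4) = e^(−1.848) · 1.848^4/4! ≈ 0.0766.

0.0766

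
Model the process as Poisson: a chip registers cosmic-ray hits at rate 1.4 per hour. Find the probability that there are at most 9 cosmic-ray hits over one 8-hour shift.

0.3192

Over the interval, μ = 1.4 × 8 = 11.2 (an 8-hour shift = 8 hours).
P(N ≤ 9) = Σ_{j=0}^{9} e^(−μ) μ^j/j! ≈ 0.3192.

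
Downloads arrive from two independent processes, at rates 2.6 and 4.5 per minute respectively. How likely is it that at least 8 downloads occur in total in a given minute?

0.4162

Independent Poisson processes superpose: combined rate λ = 2.6 + 4.5 = 7.1 per minute.
So μ = 7.1.
P(N ≥ 8) = 1 − P(N ≤ 7) ≈ 0.4162.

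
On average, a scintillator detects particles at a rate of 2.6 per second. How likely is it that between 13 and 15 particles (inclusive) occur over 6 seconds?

Over the interval, μ = 2.6 × 6 = 15.6 (6 seconds).
P(13 ≤ N ≤ 15) = Σ_{j=13}^{15} e^(−15.6) · 15.6^j/j! ≈ 0.2860.

0.2860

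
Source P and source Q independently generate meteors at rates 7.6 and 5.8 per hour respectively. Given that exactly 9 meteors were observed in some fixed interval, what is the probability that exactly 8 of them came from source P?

0.0417

Given the total, each event is independently from source P with probability p = λ_P/(λ_P+λ_Q) = 7.6/13.4 ≈ 0.5672.
So K ~ Binomial(9, 7.6/13.4): P(K = 8) = C(9,8) · (7.6/13.4)^8 · (5.8/13.4)^1 ≈ 0.0417.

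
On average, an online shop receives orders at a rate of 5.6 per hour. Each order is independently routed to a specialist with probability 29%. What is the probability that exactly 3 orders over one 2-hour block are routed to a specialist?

0.2219

Thinning: the orders that are routed to a specialist themselves form a Poisson process with rate 0.29 × 5.6 = 1.624 per hour.
Over the interval, μ = 1.624 × 2 = 3.248 (a 2-hour block = 2 hours).
P(N = 3) = e^(−3.248) · 3.248^3/3! ≈ 0.2219.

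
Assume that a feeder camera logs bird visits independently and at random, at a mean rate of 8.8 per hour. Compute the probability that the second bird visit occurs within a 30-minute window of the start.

0.9337

Over the interval, μ = 8.8 × 0.5 = 4.4 (a 30-minute window = 0.5 hours).
The second arrival falls in the interval iff at least 2 events occur there: P(S_2 ≤ t) = P(N ≥ 2) = 1 − P(N ≤ 1) ≈ 0.9337.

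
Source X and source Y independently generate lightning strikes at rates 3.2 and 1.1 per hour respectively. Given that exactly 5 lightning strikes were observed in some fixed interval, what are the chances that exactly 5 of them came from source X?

Given the total, each event is independently from source X with probability p = λ_X/(λ_X+λ_Y) = 3.2/4.3 ≈ 0.7442.
So K ~ Binomial(5, 3.2/4.3): P(K = 5) = C(5,5) · (3.2/4.3)^5 · (1.1/4.3)^0 ≈ 0.2282.

0.2282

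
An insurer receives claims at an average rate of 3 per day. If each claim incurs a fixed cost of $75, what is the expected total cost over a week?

$1575

E[N] = 3 × 7 = 21 (a week = 7 days); E[cost] = 21 × $75 = $1575.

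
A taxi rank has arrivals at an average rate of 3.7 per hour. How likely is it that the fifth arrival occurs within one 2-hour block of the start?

Over the interval, μ = 3.7 × 2 = 7.4 (a 2-hour block = 2 hours).
The fifth arrival falls in the interval iff at least 5 events occur there: P(S_5 ≤ t) = P(N ≥ 5) = 1 − P(N ≤ 4) ≈ 0.8605.

0.8605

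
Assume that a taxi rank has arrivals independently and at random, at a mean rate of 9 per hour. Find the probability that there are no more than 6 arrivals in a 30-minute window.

0.8311

Over the interval, μ = 9 × 0.5 = 4.5 (a 30-minute window = 0.5 hours).
P(N ≤ 6) = Σ_{j=0}^{6} e^(−μ) μ^j/j! ≈ 0.8311.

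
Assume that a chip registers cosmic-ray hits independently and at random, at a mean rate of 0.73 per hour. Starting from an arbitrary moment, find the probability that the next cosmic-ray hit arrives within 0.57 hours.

0.3404

Inter-arrival times are exponential with rate λ = 0.73 per hour.
P(T ≤ 0.57) = 1 − e^(−λt) = 1 − e^(−0.73 × 0.57) = 1 − e^(−0.4161) ≈ 0.3404.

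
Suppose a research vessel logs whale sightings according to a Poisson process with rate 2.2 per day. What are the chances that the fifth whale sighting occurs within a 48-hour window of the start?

Over the interval, μ = 2.2 × 2 = 4.4 (a 48-hour window = 2 days).
The fifth arrival falls in the interval iff at least 5 events occur there: P(S_5 ≤ t) = P(N ≥ 5) = 1 − P(N ≤ 4) ≈ 0.4488.

0.4488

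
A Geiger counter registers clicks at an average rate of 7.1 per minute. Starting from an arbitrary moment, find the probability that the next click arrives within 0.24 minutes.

0.8180

Inter-arrival times are exponential with rate λ = 7.1 per minute.
P(T ≤ 0.24) = 1 − e^(−λt) = 1 − e^(−7.1 × 0.24) = 1 − e^(−1.704) ≈ 0.8180.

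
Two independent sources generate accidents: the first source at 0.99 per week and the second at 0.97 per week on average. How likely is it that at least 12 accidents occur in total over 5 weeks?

Independent Poisson processes superpose: combined rate λ = 0.99 + 0.97 = 1.96 per week.
Over the interval, μ = 1.96 × 5 = 9.8 (5 weeks).
P(N ≥ 12) = 1 − P(N ≤ 11) ≈ 0.2807.

0.2807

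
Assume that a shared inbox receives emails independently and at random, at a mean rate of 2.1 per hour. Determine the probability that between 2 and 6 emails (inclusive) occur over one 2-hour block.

Over the interval, μ = 2.1 × 2 = 4.2 (a 2-hour block = 2 hours).
P(2 ≤ N ≤ 6) = Σ_{j=2}^{6} e^(−4.2) · 4.2^j/j! ≈ 0.7895.

0.7895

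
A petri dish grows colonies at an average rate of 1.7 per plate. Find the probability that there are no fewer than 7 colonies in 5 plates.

Over the interval, μ = 1.7 × 5 = 8.5 (5 plates).
P(N ≥ 7) = 1 − P(N ≤ 6) = 1 − Σ_{j=0}^{6} e^(−μ) μ^j/j! ≈ 0.7438.

0.7438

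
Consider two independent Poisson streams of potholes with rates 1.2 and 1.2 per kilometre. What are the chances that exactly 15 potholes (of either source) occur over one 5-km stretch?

Independent Poisson processes superpose: combined rate λ = 1.2 + 1.2 = 2.4 per kilometre.
Over the interval, μ = 2.4 × 5 = 12 (a 5-km stretch = 5 kilometres).
P(N = 15) = e^(−12) · 12^15/15! ≈ 0.0724.

0.0724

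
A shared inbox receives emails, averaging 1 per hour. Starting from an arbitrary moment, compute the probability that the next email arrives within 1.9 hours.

Inter-arrival times are exponential with rate λ = 1 per hour.
P(T ≤ 1.9) = 1 − e^(−λt) = 1 − e^(−1 × 1.9) = 1 − e^(−1.9) ≈ 0.8504.

0.8504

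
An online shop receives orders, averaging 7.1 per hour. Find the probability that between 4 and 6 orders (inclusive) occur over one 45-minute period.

Over the interval, μ = 7.1 × 0.75 = 5.325 (a 45-minute period = 0.75 hours).
P(4 ≤ N ≤ 6) = Σ_{j=4}^{6} e^(−5.325) · 5.325^j/j! ≈ 0.4910.

0.4910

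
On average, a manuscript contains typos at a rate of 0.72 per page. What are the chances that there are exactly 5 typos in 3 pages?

Over the interval, μ = 0.72 × 3 = 2.16 (3 pages).
P(N = 5) = e^(−μ) μ^5/5! = e^(−2.16) · 2.16^5/120 ≈ 0.0452.

0.0452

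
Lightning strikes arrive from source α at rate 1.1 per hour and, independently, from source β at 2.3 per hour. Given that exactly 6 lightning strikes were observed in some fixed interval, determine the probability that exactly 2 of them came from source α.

0.3288

Given the total, each event is independently from source α with probability p = λ_α/(λ_α+λ_β) = 1.1/3.4 ≈ 0.3235.
So K ~ Binomial(6, 1.1/3.4): P(K = 2) = C(6,2) · (1.1/3.4)^2 · (2.3/3.4)^4 ≈ 0.3288.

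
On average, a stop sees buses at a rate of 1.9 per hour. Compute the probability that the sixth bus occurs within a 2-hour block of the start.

Over the interval, μ = 1.9 × 2 = 3.8 (a 2-hour block = 2 hours).
The sixth arrival falls in the interval iff at least 6 events occur there: P(S_6 ≤ t) = P(N ≥ 6) = 1 − P(N ≤ 5) ≈ 0.1844.

0.1844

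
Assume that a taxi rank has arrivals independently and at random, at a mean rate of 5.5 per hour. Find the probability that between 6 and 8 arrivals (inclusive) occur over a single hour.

0.3654

With mean μ = 5.5 per hour,
P(6 ≤ N ≤ 8) = Σ_{j=6}^{8} e^(−5.5) · 5.5^j/j! ≈ 0.3654.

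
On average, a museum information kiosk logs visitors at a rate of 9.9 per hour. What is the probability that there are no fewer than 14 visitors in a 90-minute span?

Over the interval, μ = 9.9 × 1.5 = 14.85 (a 90-minute span = 1.5 hours).
P(N ≥ 14) = 1 − P(N ≤ 13) = 1 − Σ_{j=0}^{13} e^(−μ) μ^j/j! ≈ 0.6223.

0.6223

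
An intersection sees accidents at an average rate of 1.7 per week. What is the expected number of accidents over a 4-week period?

6.8

E[N] = λt = 1.7 × 4 = 6.8 (a 4-week period = 4 weeks).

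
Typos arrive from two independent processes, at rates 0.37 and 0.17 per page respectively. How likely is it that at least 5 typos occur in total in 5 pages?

0.1371

Independent Poisson processes superpose: combined rate λ = 0.37 + 0.17 = 0.54 per page.
Over the interval, μ = 0.54 × 5 = 2.7 (5 pages).
P(N ≥ 5) = 1 − P(N ≤ 4) ≈ 0.1371.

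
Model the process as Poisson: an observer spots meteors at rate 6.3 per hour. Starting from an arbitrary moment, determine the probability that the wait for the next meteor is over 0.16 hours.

The wait for the next event is exponential with rate λ = 6.3 per hour.
P(T > 0.16) = e^(−λt) = e^(−6.3 × 0.16) = e^(−1.008) ≈ 0.3649.

0.3649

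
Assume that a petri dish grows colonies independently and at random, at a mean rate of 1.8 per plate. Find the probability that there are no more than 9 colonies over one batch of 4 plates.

0.8096

Over the interval, μ = 1.8 × 4 = 7.2 (a batch of 4 plates = 4 plates).
P(N ≤ 9) = Σ_{j=0}^{9} e^(−μ) μ^j/j! ≈ 0.8096.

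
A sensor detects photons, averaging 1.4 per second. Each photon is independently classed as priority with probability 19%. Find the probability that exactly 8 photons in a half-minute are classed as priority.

Thinning: the photons that are classed as priority themselves form a Poisson process with rate 0.19 × 1.4 = 0.266 per second.
Over the interval, μ = 0.266 × 30 = 7.98 (a half-minute = 30 seconds).
P(N = 8) = e^(−7.98) · 7.98^8/8! ≈ 0.1396.

0.1396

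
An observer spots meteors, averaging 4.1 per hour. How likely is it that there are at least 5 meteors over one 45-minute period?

Over the interval, μ = 4.1 × 0.75 = 3.075 (a 45-minute period = 0.75 hours).
P(N ≥ 5) = 1 − P(N ≤ 4) = 1 − Σ_{j=0}^{4} e^(−μ) μ^j/j! ≈ 0.1975.

0.1975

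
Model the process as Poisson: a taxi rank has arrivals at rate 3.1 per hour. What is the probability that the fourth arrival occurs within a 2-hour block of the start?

0.8658

Over the interval, μ = 3.1 × 2 = 6.2 (a 2-hour block = 2 hours).
The fourth arrival falls in the interval iff at least 4 events occur there: P(S_4 ≤ t) = P(N ≥ 4) = 1 − P(N ≤ 3) ≈ 0.8658.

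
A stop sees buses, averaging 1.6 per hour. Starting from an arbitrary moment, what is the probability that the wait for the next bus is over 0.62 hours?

The wait for the next event is exponential with rate λ = 1.6 per hour.
P(T > 0.62) = e^(−λt) = e^(−1.6 × 0.62) = e^(−0.992) ≈ 0.3708.

0.3708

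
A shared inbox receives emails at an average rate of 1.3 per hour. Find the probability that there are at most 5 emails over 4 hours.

0.5809

Over the interval, μ = 1.3 × 4 = 5.2 (4 hours).
P(N ≤ 5) = Σ_{j=0}^{5} e^(−μ) μ^j/j! ≈ 0.5809.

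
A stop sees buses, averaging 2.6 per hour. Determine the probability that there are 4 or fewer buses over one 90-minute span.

0.6484

Over the interval, μ = 2.6 × 1.5 = 3.9 (a 90-minute span = 1.5 hours).
P(N ≤ 4) = Σ_{j=0}^{4} e^(−μ) μ^j/j! ≈ 0.6484.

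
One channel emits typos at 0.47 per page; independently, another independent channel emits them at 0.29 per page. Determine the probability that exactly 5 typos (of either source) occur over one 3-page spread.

Independent Poisson processes superpose: combined rate λ = 0.47 + 0.29 = 0.76 per page.
Over the interval, μ = 0.76 × 3 = 2.28 (a 3-page spread = 3 pages).
P(N = 5) = e^(−2.28) · 2.28^5/5! ≈ 0.0525.

0.0525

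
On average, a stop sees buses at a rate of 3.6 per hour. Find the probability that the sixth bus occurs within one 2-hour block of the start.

Over the interval, μ = 3.6 × 2 = 7.2 (a 2-hour block = 2 hours).
The sixth arrival falls in the interval iff at least 6 events occur there: P(S_6 ≤ t) = P(N ≥ 6) = 1 − P(N ≤ 5) ≈ 0.7241.

0.7241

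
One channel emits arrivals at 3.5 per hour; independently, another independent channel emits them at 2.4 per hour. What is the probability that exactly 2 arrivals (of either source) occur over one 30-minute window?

0.2277

Independent Poisson processes superpose: combined rate λ = 3.5 + 2.4 = 5.9 per hour.
Over the interval, μ = 5.9 × 0.5 = 2.95 (a 30-minute window = 0.5 hours).
P(N = 2) = e^(−2.95) · 2.95^2/2! ≈ 0.2277.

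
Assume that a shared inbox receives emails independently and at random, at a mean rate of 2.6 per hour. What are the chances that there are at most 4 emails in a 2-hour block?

0.4061

Over the interval, μ = 2.6 × 2 = 5.2 (a 2-hour block = 2 hours).
P(N ≤ 4) = Σ_{j=0}^{4} e^(−μ) μ^j/j! ≈ 0.4061.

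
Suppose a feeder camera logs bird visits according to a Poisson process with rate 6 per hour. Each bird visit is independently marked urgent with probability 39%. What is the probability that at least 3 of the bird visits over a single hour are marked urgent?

Thinning: the bird visits that are marked urgent themselves form a Poisson process with rate 0.39 × 6 = 2.34 per hour.
So μ = 2.34.
P(N ≥ 3) = 1 − P(N ≤ 2) ≈ 0.4145.

0.4145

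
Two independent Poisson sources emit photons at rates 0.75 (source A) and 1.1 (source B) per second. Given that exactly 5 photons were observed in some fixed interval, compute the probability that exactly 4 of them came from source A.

0.0803

Given the total, each event is independently from source A with probability p = λ_A/(λ_A+λ_B) = 0.75/1.85 ≈ 0.4054.
So K ~ Binomial(5, 0.75/1.85): P(K = 4) = C(5,4) · (0.75/1.85)^4 · (1.1/1.85)^1 ≈ 0.0803.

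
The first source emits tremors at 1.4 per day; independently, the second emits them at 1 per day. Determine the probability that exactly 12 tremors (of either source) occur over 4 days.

Independent Poisson processes superpose: combined rate λ = 1.4 + 1 = 2.4 per day.
Over the interval, μ = 2.4 × 4 = 9.6 (4 days).
P(N = 12) = e^(−9.6) · 9.6^12/12! ≈ 0.0866.

0.0866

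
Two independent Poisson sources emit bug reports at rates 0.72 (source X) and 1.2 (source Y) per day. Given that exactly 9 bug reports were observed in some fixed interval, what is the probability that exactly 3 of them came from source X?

0.2640

Given the total, each event is independently from source X with probability p = λ_X/(λ_X+λ_Y) = 0.72/1.92 = 0.3750.
So K ~ Binomial(9, 0.72/1.92): P(K = 3) = C(9,3) · (0.72/1.92)^3 · (1.2/1.92)^6 ≈ 0.2640.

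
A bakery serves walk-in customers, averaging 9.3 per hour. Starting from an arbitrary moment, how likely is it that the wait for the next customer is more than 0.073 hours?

The wait for the next event is exponential with rate λ = 9.3 per hour.
P(T > 0.073) = e^(−λt) = e^(−9.3 × 0.073) = e^(−0.6789) ≈ 0.5072.

0.5072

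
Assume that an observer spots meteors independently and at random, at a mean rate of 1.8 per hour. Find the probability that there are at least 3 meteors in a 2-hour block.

0.6973

Over the interval, μ = 1.8 × 2 = 3.6 (a 2-hour block = 2 hours).
P(N ≥ 3) = 1 − P(N ≤ 2) = 1 − Σ_{j=0}^{2} e^(−μ) μ^j/j! ≈ 0.6973.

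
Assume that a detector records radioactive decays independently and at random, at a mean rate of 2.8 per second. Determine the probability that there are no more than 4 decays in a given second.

0.8477

With mean μ = 2.8 per second,
P(N ≤ 4) = Σ_{j=0}^{4} e^(−μ) μ^j/j! ≈ 0.8477.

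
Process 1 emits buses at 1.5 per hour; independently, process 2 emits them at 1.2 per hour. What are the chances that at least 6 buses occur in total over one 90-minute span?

0.2227

Independent Poisson processes superpose: combined rate λ = 1.5 + 1.2 = 2.7 per hour.
Over the interval, μ = 2.7 × 1.5 = 4.05 (a 90-minute span = 1.5 hours).
P(N ≥ 6) = 1 − P(N ≤ 5) ≈ 0.2227.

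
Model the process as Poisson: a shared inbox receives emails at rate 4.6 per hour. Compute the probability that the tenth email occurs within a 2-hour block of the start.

0.4389

Over the interval, μ = 4.6 × 2 = 9.2 (a 2-hour block = 2 hours).
The tenth arrival falls in the interval iff at least 10 events occur there: P(S_10 ≤ t) = P(N ≥ 10) = 1 − P(N ≤ 9) ≈ 0.4389.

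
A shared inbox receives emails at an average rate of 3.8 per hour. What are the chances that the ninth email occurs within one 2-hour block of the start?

Over the interval, μ = 3.8 × 2 = 7.6 (a 2-hour block = 2 hours).
The ninth arrival falls in the interval iff at least 9 events occur there: P(S_9 ≤ t) = P(N ≥ 9) = 1 − P(N ≤ 8) ≈ 0.3518.

0.3518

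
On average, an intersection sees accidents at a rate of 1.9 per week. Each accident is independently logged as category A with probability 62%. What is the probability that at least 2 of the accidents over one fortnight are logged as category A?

0.6819

Thinning: the accidents that are logged as category A themselves form a Poisson process with rate 0.62 × 1.9 = 1.178 per week.
Over the interval, μ = 1.178 × 2 = 2.356 (a fortnight = 2 weeks).
P(N ≥ 2) = 1 − P(N ≤ 1) ≈ 0.6819.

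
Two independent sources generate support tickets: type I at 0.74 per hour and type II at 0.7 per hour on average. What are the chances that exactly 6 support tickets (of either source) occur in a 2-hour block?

0.0445

Independent Poisson processes superpose: combined rate λ = 0.74 + 0.7 = 1.44 per hour.
Over the interval, μ = 1.44 × 2 = 2.88 (a 2-hour block = 2 hours).
P(N = 6) = e^(−2.88) · 2.88^6/6! ≈ 0.0445.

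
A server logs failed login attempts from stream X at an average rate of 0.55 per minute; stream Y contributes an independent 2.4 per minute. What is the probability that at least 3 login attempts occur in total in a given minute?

Independent Poisson processes superpose: combined rate λ = 0.55 + 2.4 = 2.95 per minute.
So μ = 2.95.
P(N ≥ 3) = 1 − P(N ≤ 2) ≈ 0.5655.

0.5655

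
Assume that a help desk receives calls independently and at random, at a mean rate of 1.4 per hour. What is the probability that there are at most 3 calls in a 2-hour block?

0.6919

Over the interval, μ = 1.4 × 2 = 2.8 (a 2-hour block = 2 hours).
P(N ≤ 3) = Σ_{j=0}^{3} e^(−μ) μ^j/j! ≈ 0.6919.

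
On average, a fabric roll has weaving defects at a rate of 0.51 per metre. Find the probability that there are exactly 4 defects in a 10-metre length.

0.1719

Over the interval, μ = 0.51 × 10 = 5.1 (a 10-metre length = 10 metres).
P(N = 4) = e^(−μ) μ^4/4! = e^(−5.1) · 5.1^4/24 ≈ 0.1719.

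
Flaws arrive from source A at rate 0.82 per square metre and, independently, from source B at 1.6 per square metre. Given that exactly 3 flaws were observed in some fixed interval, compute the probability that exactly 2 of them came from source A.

0.2277

Given the total, each event is independently from source A with probability p = λ_A/(λ_A+λ_B) = 0.82/2.42 ≈ 0.3388.
So K ~ Binomial(3, 0.82/2.42): P(K = 2) = C(3,2) · (0.82/2.42)^2 · (1.6/2.42)^1 ≈ 0.2277.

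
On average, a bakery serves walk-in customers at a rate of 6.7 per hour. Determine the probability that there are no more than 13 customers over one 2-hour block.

0.5292

Over the interval, μ = 6.7 × 2 = 13.4 (a 2-hour block = 2 hours).
P(N ≤ 13) = Σ_{j=0}^{13} e^(−μ) μ^j/j! ≈ 0.5292.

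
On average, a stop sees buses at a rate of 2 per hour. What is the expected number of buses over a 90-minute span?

E[N] = λt = 2 × 1.5 = 3 (a 90-minute span = 1.5 hours).

3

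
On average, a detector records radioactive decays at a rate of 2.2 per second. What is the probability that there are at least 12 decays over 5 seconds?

Over the interval, μ = 2.2 × 5 = 11 (5 seconds).
P(N ≥ 12) = 1 − P(N ≤ 11) = 1 − Σ_{j=0}^{11} e^(−μ) μ^j/j! ≈ 0.4207.

0.4207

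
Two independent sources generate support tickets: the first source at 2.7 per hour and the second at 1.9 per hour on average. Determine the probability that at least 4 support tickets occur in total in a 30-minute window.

0.2007

Independent Poisson processes superpose: combined rate λ = 2.7 + 1.9 = 4.6 per hour.
Over the interval, μ = 4.6 × 0.5 = 2.3 (a 30-minute window = 0.5 hours).
P(N ≥ 4) = 1 − P(N ≤ 3) ≈ 0.2007.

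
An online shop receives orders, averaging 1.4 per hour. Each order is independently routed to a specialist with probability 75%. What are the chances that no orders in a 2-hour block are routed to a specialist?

0.1225

Thinning: the orders that are routed to a specialist themselves form a Poisson process with rate 0.75 × 1.4 = 1.05 per hour.
Over the interval, μ = 1.05 × 2 = 2.1 (a 2-hour block = 2 hours).
P(N = 0) = e^(−2.1) · 2.1^0/0! ≈ 0.1225.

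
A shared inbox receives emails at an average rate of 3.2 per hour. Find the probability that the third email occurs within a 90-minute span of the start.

Over the interval, μ = 3.2 × 1.5 = 4.8 (a 90-minute span = 1.5 hours).
The third arrival falls in the interval iff at least 3 events occur there: P(S_3 ≤ t) = P(N ≥ 3) = 1 − P(N ≤ 2) ≈ 0.8575.

0.8575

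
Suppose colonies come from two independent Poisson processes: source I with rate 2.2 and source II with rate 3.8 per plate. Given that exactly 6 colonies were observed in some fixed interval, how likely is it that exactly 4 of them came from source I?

0.1088

Given the total, each event is independently from source I with probability p = λ_I/(λ_I+λ_II) = 2.2/6 ≈ 0.3667.
So K ~ Binomial(6, 2.2/6): P(K = 4) = C(6,4) · (2.2/6)^4 · (3.8/6)^2 ≈ 0.1088.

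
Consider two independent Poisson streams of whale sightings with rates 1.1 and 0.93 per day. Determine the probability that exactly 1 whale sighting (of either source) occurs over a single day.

0.2666

Independent Poisson processes superpose: combined rate λ = 1.1 + 0.93 = 2.03 per day.
So μ = 2.03.
P(N = 1) = e^(−2.03) · 2.03^1/1! ≈ 0.2666.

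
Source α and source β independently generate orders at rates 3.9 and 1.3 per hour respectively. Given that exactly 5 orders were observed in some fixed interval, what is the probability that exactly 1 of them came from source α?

0.0146

Given the total, each event is independently from source α with probability p = λ_α/(λ_α+λ_β) = 3.9/5.2 = 0.7500.
So K ~ Binomial(5, 3.9/5.2): P(K = 1) = C(5,1) · (3.9/5.2)^1 · (1.3/5.2)^4 ≈ 0.0146.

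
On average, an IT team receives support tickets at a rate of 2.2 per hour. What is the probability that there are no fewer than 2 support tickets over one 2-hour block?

0.9337

Over the interval, μ = 2.2 × 2 = 4.4 (a 2-hour block = 2 hours).
P(N ≥ 2) = 1 − P(N ≤ 1) = 1 − Σ_{j=0}^{1} e^(−μ) μ^j/j! ≈ 0.9337.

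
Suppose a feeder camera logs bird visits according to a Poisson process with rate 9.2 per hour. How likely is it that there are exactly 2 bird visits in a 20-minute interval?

Over the interval, μ = 9.2 × 1/3 ≈ 3.06667 (a 20-minute interval = 1/3 hours).
P(N = 2) = e^(−μ) μ^2/2! = e^(−3.06667) · 3.06667^2/2 ≈ 0.2190.

0.2190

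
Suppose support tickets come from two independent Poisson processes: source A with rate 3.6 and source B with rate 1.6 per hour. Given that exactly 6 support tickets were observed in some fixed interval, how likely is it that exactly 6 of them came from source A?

Given the total, each event is independently from source A with probability p = λ_A/(λ_A+λ_B) = 3.6/5.2 ≈ 0.6923.
So K ~ Binomial(6, 3.6/5.2): P(K = 6) = C(6,6) · (3.6/5.2)^6 · (1.6/5.2)^0 ≈ 0.1101.

0.1101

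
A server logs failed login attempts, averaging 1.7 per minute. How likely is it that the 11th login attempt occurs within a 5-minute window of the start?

Over the interval, μ = 1.7 × 5 = 8.5 (a 5-minute window = 5 minutes).
The 11th arrival falls in the interval iff at least 11 events occur there: P(S_11 ≤ t) = P(N ≥ 11) = 1 − P(N ≤ 10) ≈ 0.2366.

0.2366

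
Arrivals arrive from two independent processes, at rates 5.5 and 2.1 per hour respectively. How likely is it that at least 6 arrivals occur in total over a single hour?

0.7693

Independent Poisson processes superpose: combined rate λ = 5.5 + 2.1 = 7.6 per hour.
So μ = 7.6.
P(N ≥ 6) = 1 − P(N ≤ 5) ≈ 0.7693.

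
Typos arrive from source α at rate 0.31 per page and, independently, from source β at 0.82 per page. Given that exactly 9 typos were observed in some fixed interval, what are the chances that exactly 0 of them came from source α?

0.0558

Given the total, each event is independently from source α with probability p = λ_α/(λ_α+λ_β) = 0.31/1.13 ≈ 0.2743.
So K ~ Binomial(9, 0.31/1.13): P(K = 0) = C(9,0) · (0.31/1.13)^0 · (0.82/1.13)^9 ≈ 0.0558.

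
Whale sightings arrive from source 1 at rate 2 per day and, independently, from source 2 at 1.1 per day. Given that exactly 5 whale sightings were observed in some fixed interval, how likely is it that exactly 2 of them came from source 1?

Given the total, each event is independently from source 1 with probability p = λ_1/(λ_1+λ_2) = 2/3.1 ≈ 0.6452.
So K ~ Binomial(5, 2/3.1): P(K = 2) = C(5,2) · (2/3.1)^2 · (1.1/3.1)^3 ≈ 0.1860.

0.1860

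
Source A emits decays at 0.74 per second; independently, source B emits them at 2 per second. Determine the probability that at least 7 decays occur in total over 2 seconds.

0.3108

Independent Poisson processes superpose: combined rate λ = 0.74 + 2 = 2.74 per second.
Over the interval, μ = 2.74 × 2 = 5.48 (2 seconds).
P(N ≥ 7) = 1 − P(N ≤ 6) ≈ 0.3108.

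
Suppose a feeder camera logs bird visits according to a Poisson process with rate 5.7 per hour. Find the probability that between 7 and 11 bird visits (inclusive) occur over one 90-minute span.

Over the interval, μ = 5.7 × 1.5 = 8.55 (a 90-minute span = 1.5 hours).
P(7 ≤ N ≤ 11) = Σ_{j=7}^{11} e^(−8.55) · 8.55^j/j! ≈ 0.5935.

0.5935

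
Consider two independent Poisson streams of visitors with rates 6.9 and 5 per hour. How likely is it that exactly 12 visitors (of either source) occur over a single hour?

0.1143

Independent Poisson processes superpose: combined rate λ = 6.9 + 5 = 11.9 per hour.
So μ = 11.9.
P(N = 12) = e^(−11.9) · 11.9^12/12! ≈ 0.1143.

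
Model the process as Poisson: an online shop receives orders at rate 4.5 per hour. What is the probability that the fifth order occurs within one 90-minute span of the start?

Over the interval, μ = 4.5 × 1.5 = 6.75 (a 90-minute span = 1.5 hours).
The fifth arrival falls in the interval iff at least 5 events occur there: P(S_5 ≤ t) = P(N ≥ 5) = 1 − P(N ≤ 4) ≈ 0.8030.

0.8030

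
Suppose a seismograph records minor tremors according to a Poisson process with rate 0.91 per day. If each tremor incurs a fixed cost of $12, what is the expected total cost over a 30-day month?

$327.6

E[N] = 0.91 × 30 = 27.3 (a 30-day month = 30 days); E[cost] = 27.3 × $12 = $327.6.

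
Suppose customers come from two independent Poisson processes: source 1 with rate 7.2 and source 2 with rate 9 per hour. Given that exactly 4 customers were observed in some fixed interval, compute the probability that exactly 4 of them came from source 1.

0.0390

Given the total, each event is independently from source 1 with probability p = λ_1/(λ_1+λ_2) = 7.2/16.2 ≈ 0.4444.
So K ~ Binomial(4, 7.2/16.2): P(K = 4) = C(4,4) · (7.2/16.2)^4 · (9/16.2)^0 ≈ 0.0390.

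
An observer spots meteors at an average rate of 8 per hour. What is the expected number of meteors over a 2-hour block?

16

E[N] = λt = 8 × 2 = 16 (a 2-hour block = 2 hours).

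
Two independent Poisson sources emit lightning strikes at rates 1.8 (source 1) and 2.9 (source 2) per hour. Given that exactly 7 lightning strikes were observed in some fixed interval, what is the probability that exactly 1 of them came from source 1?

0.1479

Given the total, each event is independently from source 1 with probability p = λ_1/(λ_1+λ_2) = 1.8/4.7 ≈ 0.3830.
So K ~ Binomial(7, 1.8/4.7): P(K = 1) = C(7,1) · (1.8/4.7)^1 · (2.9/4.7)^6 ≈ 0.1479.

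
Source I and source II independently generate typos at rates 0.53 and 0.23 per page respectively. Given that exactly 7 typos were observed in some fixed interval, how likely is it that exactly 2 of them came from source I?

Given the total, each event is independently from source I with probability p = λ_I/(λ_I+λ_II) = 0.53/0.76 ≈ 0.6974.
So K ~ Binomial(7, 0.53/0.76): P(K = 2) = C(7,2) · (0.53/0.76)^2 · (0.23/0.76)^5 ≈ 0.0259.

0.0259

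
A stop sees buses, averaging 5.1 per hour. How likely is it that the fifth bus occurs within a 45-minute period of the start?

0.3370

Over the interval, μ = 5.1 × 0.75 = 3.825 (a 45-minute period = 0.75 hours).
The fifth arrival falls in the interval iff at least 5 events occur there: P(S_5 ≤ t) = P(N ≥ 5) = 1 − P(N ≤ 4) ≈ 0.3370.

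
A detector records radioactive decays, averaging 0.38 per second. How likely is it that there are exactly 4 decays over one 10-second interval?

0.1944

Over the interval, μ = 0.38 × 10 = 3.8 (a 10-second interval = 10 seconds).
P(N = 4) = e^(−μ) μ^4/4! = e^(−3.8) · 3.8^4/24 ≈ 0.1944.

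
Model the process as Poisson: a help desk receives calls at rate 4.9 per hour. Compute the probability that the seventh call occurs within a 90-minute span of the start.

0.6010

Over the interval, μ = 4.9 × 1.5 = 7.35 (a 90-minute span = 1.5 hours).
The seventh arrival falls in the interval iff at least 7 events occur there: P(S_7 ≤ t) = P(N ≥ 7) = 1 − P(N ≤ 6) ≈ 0.6010.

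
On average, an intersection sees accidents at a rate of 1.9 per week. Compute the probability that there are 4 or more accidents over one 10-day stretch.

Over the interval, μ = 1.9 × 10/7 ≈ 2.71429 (a 10-day stretch = 10/7 weeks).
P(N ≥ 4) = 1 − P(N ≤ 3) = 1 − Σ_{j=0}^{3} e^(−μ) μ^j/j! ≈ 0.2891.

0.2891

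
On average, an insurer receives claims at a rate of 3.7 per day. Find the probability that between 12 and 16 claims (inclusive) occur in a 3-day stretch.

Over the interval, μ = 3.7 × 3 = 11.1 (a 3-day stretch = 3 days).
P(12 ≤ N ≤ 16) = Σ_{j=12}^{16} e^(−11.1) · 11.1^j/j! ≈ 0.3730.

0.3730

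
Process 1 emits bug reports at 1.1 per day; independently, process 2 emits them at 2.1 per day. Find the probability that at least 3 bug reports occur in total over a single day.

Independent Poisson processes superpose: combined rate λ = 1.1 + 2.1 = 3.2 per day.
So μ = 3.2.
P(N ≥ 3) = 1 − P(N ≤ 2) ≈ 0.6201.

0.6201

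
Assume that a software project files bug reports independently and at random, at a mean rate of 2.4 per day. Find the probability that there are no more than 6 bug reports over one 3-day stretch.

0.4204

Over the interval, μ = 2.4 × 3 = 7.2 (a 3-day stretch = 3 days).
P(N ≤ 6) = Σ_{j=0}^{6} e^(−μ) μ^j/j! ≈ 0.4204.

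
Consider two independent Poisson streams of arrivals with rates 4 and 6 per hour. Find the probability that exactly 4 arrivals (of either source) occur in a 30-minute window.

0.1755

Independent Poisson processes superpose: combined rate λ = 4 + 6 = 10 per hour.
Over the interval, μ = 10 × 0.5 = 5 (a 30-minute window = 0.5 hours).
P(N = 4) = e^(−5) · 5^4/4! ≈ 0.1755.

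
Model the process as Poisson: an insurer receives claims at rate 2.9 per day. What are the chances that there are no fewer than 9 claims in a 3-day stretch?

0.5042

Over the interval, μ = 2.9 × 3 = 8.7 (a 3-day stretch = 3 days).
P(N ≥ 9) = 1 − P(N ≤ 8) = 1 − Σ_{j=0}^{8} e^(−μ) μ^j/j! ≈ 0.5042.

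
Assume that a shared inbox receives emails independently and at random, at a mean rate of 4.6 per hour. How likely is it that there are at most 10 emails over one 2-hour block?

Over the interval, μ = 4.6 × 2 = 9.2 (a 2-hour block = 2 hours).
P(N ≤ 10) = Σ_{j=0}^{10} e^(−μ) μ^j/j! ≈ 0.6820.

0.6820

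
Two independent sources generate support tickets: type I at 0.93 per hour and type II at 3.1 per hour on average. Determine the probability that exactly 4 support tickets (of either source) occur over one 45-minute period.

Independent Poisson processes superpose: combined rate λ = 0.93 + 3.1 = 4.03 per hour.
Over the interval, μ = 4.03 × 0.75 = 3.0225 (a 45-minute period = 0.75 hours).
P(N = 4) = e^(−3.0225) · 3.0225^4/4! ≈ 0.1693.

0.1693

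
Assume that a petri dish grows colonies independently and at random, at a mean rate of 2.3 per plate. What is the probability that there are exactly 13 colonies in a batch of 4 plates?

0.0549

Over the interval, μ = 2.3 × 4 = 9.2 (a batch of 4 plates = 4 plates).
P(N = 13) = e^(−μ) μ^13/13! = e^(−9.2) · 9.2^13/6227020800 ≈ 0.0549.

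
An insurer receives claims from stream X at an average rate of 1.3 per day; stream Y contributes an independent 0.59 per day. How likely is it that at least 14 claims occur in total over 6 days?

Independent Poisson processes superpose: combined rate λ = 1.3 + 0.59 = 1.89 per day.
Over the interval, μ = 1.89 × 6 = 11.34 (6 days).
P(N ≥ 14) = 1 − P(N ≤ 13) ≈ 0.2511.

0.2511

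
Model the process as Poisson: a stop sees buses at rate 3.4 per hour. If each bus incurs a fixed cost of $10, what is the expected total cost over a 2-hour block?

$68

E[N] = 3.4 × 2 = 6.8 (a 2-hour block = 2 hours); E[cost] = 6.8 × $10 = $68.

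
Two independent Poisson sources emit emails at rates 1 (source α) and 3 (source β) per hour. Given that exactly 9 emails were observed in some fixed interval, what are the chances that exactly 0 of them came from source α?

0.0751

Given the total, each event is independently from source α with probability p = λ_α/(λ_α+λ_β) = 1/4 = 0.2500.
So K ~ Binomial(9, 1/4): P(K = 0) = C(9,0) · (1/4)^0 · (3/4)^9 ≈ 0.0751.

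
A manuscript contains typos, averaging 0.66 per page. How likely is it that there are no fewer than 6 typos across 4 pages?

0.0520

Over the interval, μ = 0.66 × 4 = 2.64 (4 pages).
P(N ≥ 6) = 1 − P(N ≤ 5) = 1 − Σ_{j=0}^{5} e^(−μ) μ^j/j! ≈ 0.0520.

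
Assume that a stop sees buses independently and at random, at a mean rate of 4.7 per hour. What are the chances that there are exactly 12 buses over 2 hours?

0.0822

Over the interval, μ = 4.7 × 2 = 9.4 (2 hours).
P(N = 12) = e^(−μ) μ^12/12! = e^(−9.4) · 9.4^12/479001600 ≈ 0.0822.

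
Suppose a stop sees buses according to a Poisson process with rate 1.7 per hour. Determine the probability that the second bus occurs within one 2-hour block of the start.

Over the interval, μ = 1.7 × 2 = 3.4 (a 2-hour block = 2 hours).
The second arrival falls in the interval iff at least 2 events occur there: P(S_2 ≤ t) = P(N ≥ 2) = 1 − P(N ≤ 1) ≈ 0.8532.

0.8532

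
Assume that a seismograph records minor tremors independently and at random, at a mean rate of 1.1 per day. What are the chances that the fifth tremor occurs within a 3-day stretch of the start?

Over the interval, μ = 1.1 × 3 = 3.3 (a 3-day stretch = 3 days).
The fifth arrival falls in the interval iff at least 5 events occur there: P(S_5 ≤ t) = P(N ≥ 5) = 1 − P(N ≤ 4) ≈ 0.2374.

0.2374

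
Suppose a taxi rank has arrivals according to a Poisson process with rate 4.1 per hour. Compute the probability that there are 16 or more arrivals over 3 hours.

Over the interval, μ = 4.1 × 3 = 12.3 (3 hours).
P(N ≥ 16) = 1 − P(N ≤ 15) = 1 − Σ_{j=0}^{15} e^(−μ) μ^j/j! ≈ 0.1781.

0.1781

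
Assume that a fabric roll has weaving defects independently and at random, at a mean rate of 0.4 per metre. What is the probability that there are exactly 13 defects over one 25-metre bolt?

Over the interval, μ = 0.4 × 25 = 10 (a 25-metre bolt = 25 metres).
P(N = 13) = e^(−μ) μ^13/13! = e^(−10) · 10^13/6227020800 ≈ 0.0729.

0.0729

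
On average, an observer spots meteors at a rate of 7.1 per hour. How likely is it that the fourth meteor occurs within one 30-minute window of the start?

0.4741

Over the interval, μ = 7.1 × 0.5 = 3.55 (a 30-minute window = 0.5 hours).
The fourth arrival falls in the interval iff at least 4 events occur there: P(S_4 ≤ t) = P(N ≥ 4) = 1 − P(N ≤ 3) ≈ 0.4741.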